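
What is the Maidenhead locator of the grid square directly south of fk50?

FJ59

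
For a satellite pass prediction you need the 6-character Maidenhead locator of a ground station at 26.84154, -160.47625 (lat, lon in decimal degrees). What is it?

Add 180° to longitude and 90° to latitude: 19.5238, 116.8415.
Field: lon ⌊19.5238/20⌋ = 0 → A; lat ⌊116.8415/10⌋ = 11 → L.
Square: lon ⌊19.5238/2⌋ = 9; lat ⌊6.8415/1⌋ = 6.
Subsquare: lon ⌊1.5238/0.0833333⌋ = 18 → s; lat ⌊0.8415/0.0416667⌋ = 20 → u.

AL96su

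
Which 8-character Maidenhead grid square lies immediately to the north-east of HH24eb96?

HH24fb07

Longitude extended square 9; +1 → 10, wraps to 0, carry into subsquare.
Longitude subsquare e = 4; +1 → 5 = f.
Latitude extended square 6; +1 → 7.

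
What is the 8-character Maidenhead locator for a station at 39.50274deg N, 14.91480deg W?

Add 180° to longitude and 90° to latitude: 165.08520, 129.50274.
Field: 165.08520/20 → 8 → I, 129.50274/10 → 12 → M; chars IM.
Square: 5.08520/2 → 2, 9.50274/1 → 9; chars 29.
Subsquare: 1.08520/0.0833333 → 13 → n, 0.50274/0.0416667 → 12 → m; chars nm.
Extended square: 0.00187/0.00833333 → 0, 0.00274/0.00416667 → 0; chars 00.

IM29nm00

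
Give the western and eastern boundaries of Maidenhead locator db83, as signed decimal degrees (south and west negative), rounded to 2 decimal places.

-104.00, -102.00

Field D=3, B=1: +3·20° lon, +1·10° lat → SW at lon -120°, lat -80°.
Square 8, 3: +8·2° lon, +3·1° lat → SW at lon -104°, lat -77°.
Cell spans 2° lon × 1° lat.
west -104.00, east -102.00.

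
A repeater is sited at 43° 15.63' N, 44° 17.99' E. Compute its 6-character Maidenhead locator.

LN23dg

Add 180° to longitude and 90° to latitude: 224.2998, 133.2605.
Field (20°×10°, letters A–R): 224.2998/20 → 11 → L, 133.2605/10 → 13 → N; chars LN.
Square (2°×1°, digits 0–9): 4.2998/2 → 2, 3.2605/1 → 3; chars 23.
Subsquare (5′×2.5′, letters a–x): 0.2998/0.0833333 → 3 → d, 0.2605/0.0416667 → 6 → g; chars dg.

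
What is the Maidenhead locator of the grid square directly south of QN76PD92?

Latitude extended square 2; −1 → 1.
The longitude characters are unchanged.

QN76pd91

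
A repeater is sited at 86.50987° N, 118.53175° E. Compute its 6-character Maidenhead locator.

Shift to the Maidenhead origin (180°W, 90°S): lon 298.5317, lat 176.5099.
Field: 298.5317/20 → 14 → O, 176.5099/10 → 17 → R; chars OR.
Square: 18.5317/2 → 9, 6.5099/1 → 6; chars 96.
Subsquare: 0.5317/0.0833333 → 6 → g, 0.5099/0.0416667 → 12 → m; chars gm.

OR96gm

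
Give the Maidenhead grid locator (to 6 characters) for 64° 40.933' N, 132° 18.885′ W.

CP34uq

Offset from 180°W / 90°S: lon 47.6852°, lat 154.6822°.
Field (20°×10°, letters A–R): lon ⌊47.6852/20⌋ = 2 → C; lat ⌊154.6822/10⌋ = 15 → P.
Square (2°×1°, digits 0–9): lon ⌊7.6852/2⌋ = 3; lat ⌊4.6822/1⌋ = 4.
Subsquare (5′×2.5′, letters a–x): lon ⌊1.6852/0.0833333⌋ = 20 → u; lat ⌊0.6822/0.0416667⌋ = 16 → q.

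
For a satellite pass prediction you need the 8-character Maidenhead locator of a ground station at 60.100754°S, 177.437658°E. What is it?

RC89rv25

Shift to the Maidenhead origin (180°W, 90°S): lon 357.43766, lat 29.89925.
Field: 357.43766/20 → 17 → R, 29.89925/10 → 2 → C; chars RC.
Square: 17.43766/2 → 8, 9.89925/1 → 9; chars 89.
Subsquare: 1.43766/0.0833333 → 17 → r, 0.89925/0.0416667 → 21 → v; chars rv.
Extended square: 0.02099/0.00833333 → 2, 0.02425/0.00416667 → 5; chars 25.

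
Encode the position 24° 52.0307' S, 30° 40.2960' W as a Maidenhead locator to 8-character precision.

Add 180° to longitude and 90° to latitude: 149.32840, 65.13282.
Field: lon ⌊149.32840/20⌋ = 7 → H; lat ⌊65.13282/10⌋ = 6 → G.
Square: lon ⌊9.32840/2⌋ = 4; lat ⌊5.13282/1⌋ = 5.
Subsquare: lon ⌊1.32840/0.0833333⌋ = 15 → p; lat ⌊0.13282/0.0416667⌋ = 3 → d.
Extended square: lon ⌊0.07840/0.00833333⌋ = 9; lat ⌊0.00782/0.00416667⌋ = 1.

HG45pd91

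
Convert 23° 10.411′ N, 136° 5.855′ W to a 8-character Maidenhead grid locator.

CL13we81

Add 180° to longitude and 90° to latitude: 43.90242, 113.17352.
Field: lon ⌊43.90242/20⌋ = 2 → C; lat ⌊113.17352/10⌋ = 11 → L.
Square: lon ⌊3.90242/2⌋ = 1; lat ⌊3.17352/1⌋ = 3.
Subsquare: lon ⌊1.90242/0.0833333⌋ = 22 → w; lat ⌊0.17352/0.0416667⌋ = 4 → e.
Extended square: lon ⌊0.06908/0.00833333⌋ = 8; lat ⌊0.00685/0.00416667⌋ = 1.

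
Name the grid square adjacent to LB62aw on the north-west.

LB52xx

Longitude subsquare a = 0; −1 → -1, wraps to 23 = x, carry into square.
Longitude square 6; −1 → 5.
Latitude subsquare w = 22; +1 → 23 = x.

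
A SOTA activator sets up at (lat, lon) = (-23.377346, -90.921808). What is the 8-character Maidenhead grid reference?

Shift to the Maidenhead origin (180°W, 90°S): lon 89.07819, lat 66.62265.
Field: lon ⌊89.07819/20⌋ = 4 → E; lat ⌊66.62265/10⌋ = 6 → G.
Square: lon ⌊9.07819/2⌋ = 4; lat ⌊6.62265/1⌋ = 6.
Subsquare: lon ⌊1.07819/0.0833333⌋ = 12 → m; lat ⌊0.62265/0.0416667⌋ = 14 → o.
Extended square: lon ⌊0.07819/0.00833333⌋ = 9; lat ⌊0.03932/0.00416667⌋ = 9.

EG46mo99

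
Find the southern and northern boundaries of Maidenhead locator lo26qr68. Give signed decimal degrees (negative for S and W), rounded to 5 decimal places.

Field L=11, O=14: +11·20° lon, +14·10° lat → SW at lon 40°, lat 50°.
Square 2, 6: +2·2° lon, +6·1° lat → SW at lon 44°, lat 56°.
Subsquare q=16, r=17: +16·0.0833333° lon, +17·0.0416667° lat → SW at lon 45.3333°, lat 56.7083°.
Extended square 6, 8: +6·0.00833333° lon, +8·0.00416667° lat → SW at lon 45.3833°, lat 56.7417°.
Cell spans 0.00833333° lon × 0.00416667° lat.
south 56.74167, north 56.74583.

56.74167, 56.74583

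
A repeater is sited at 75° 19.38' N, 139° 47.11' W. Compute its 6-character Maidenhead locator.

CQ05ch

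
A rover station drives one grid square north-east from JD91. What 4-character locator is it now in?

Longitude square 9; +1 → 10, wraps to 0, carry into field.
Longitude field J = 9; +1 → 10 = K.
Latitude square 1; +1 → 2.

KD02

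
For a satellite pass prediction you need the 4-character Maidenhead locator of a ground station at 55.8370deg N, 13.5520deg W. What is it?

Add 180° to longitude and 90° to latitude: 166.45, 145.84.
Field (20°×10°, letters A–R): lon ⌊166.45/20⌋ = 8 → I; lat ⌊145.84/10⌋ = 14 → O.
Square (2°×1°, digits 0–9): lon ⌊6.45/2⌋ = 3; lat ⌊5.84/1⌋ = 5.

IO35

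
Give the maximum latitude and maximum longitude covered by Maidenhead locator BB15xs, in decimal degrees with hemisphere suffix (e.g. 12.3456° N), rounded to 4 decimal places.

Field B=1, B=1: +1·20° lon, +1·10° lat → SW at lon -160°, lat -80°.
Square 1, 5: +1·2° lon, +5·1° lat → SW at lon -158°, lat -75°.
Subsquare x=23, s=18: +23·0.0833333° lon, +18·0.0416667° lat → SW at lon -156.083°, lat -74.25°.
Cell spans 0.0833333° lon × 0.0416667° lat. NE corner is SW corner plus one full cell.
latitude 74.2083° S, longitude 156.0000° W.

74.2083° S, 156.0000° W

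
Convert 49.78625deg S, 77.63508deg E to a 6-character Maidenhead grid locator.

ME80tf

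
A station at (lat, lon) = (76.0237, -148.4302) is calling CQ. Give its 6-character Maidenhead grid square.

Shift to the Maidenhead origin (180°W, 90°S): lon 31.5698, lat 166.0237.
Field (20°×10°, letters A–R): 31.5698/20 → 1 → B, 166.0237/10 → 16 → Q; chars BQ.
Square (2°×1°, digits 0–9): 11.5698/2 → 5, 6.0237/1 → 6; chars 56.
Subsquare (5′×2.5′, letters a–x): 1.5698/0.0833333 → 18 → s, 0.0237/0.0416667 → 0 → a; chars sa.

BQ56sa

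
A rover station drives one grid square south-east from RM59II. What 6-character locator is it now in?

RM59jh

Longitude subsquare i = 8; +1 → 9 = j.
Latitude subsquare i = 8; −1 → 7 = h.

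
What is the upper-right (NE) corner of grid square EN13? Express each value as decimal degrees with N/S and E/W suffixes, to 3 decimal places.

Field E=4, N=13: +4·20° lon, +13·10° lat → SW at lon -100°, lat 40°.
Square 1, 3: +1·2° lon, +3·1° lat → SW at lon -98°, lat 43°.
Cell spans 2° lon × 1° lat. NE corner is SW corner plus one full cell.
latitude 44.000° N, longitude 96.000° W.

44.000° N, 96.000° W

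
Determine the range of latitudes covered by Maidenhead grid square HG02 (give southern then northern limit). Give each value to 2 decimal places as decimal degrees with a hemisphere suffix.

28.00° S, 27.00° S

Field H=7, G=6: +7·20° lon, +6·10° lat → SW at lon -40°, lat -30°.
Square 0, 2: +0·2° lon, +2·1° lat → SW at lon -40°, lat -28°.
Cell spans 2° lon × 1° lat.
south 28.00° S, north 27.00° S.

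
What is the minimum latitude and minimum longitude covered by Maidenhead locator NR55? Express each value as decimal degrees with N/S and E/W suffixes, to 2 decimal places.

85.00° N, 90.00° E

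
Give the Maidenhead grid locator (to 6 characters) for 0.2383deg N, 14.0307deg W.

Shift to the Maidenhead origin (180°W, 90°S): lon 165.9693, lat 90.2383.
Field: lon ⌊165.9693/20⌋ = 8 → I; lat ⌊90.2383/10⌋ = 9 → J.
Square: lon ⌊5.9693/2⌋ = 2; lat ⌊0.2383/1⌋ = 0.
Subsquare: lon ⌊1.9693/0.0833333⌋ = 23 → x; lat ⌊0.2383/0.0416667⌋ = 5 → f.

IJ20xf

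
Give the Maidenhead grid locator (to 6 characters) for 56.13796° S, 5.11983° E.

JD23nu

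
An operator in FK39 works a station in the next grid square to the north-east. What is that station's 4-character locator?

FL40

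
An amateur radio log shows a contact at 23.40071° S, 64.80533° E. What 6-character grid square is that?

MG26jo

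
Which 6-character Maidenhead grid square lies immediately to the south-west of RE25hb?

RE25ga

Longitude subsquare h = 7; −1 → 6 = g.
Latitude subsquare b = 1; −1 → 0 = a.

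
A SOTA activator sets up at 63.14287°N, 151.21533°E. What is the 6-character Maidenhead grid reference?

QP53od

Offset from 180°W / 90°S: lon 331.2153°, lat 153.1429°.
Field: lon ⌊331.2153/20⌋ = 16 → Q; lat ⌊153.1429/10⌋ = 15 → P.
Square: lon ⌊11.2153/2⌋ = 5; lat ⌊3.1429/1⌋ = 3.
Subsquare: lon ⌊1.2153/0.0833333⌋ = 14 → o; lat ⌊0.1429/0.0416667⌋ = 3 → d.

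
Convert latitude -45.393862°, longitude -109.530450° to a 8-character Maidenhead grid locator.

Offset from 180°W / 90°S: lon 70.46955°, lat 44.60614°.
Field: 70.46955/20 → 3 → D, 44.60614/10 → 4 → E; chars DE.
Square: 10.46955/2 → 5, 4.60614/1 → 4; chars 54.
Subsquare: 0.46955/0.0833333 → 5 → f, 0.60614/0.0416667 → 14 → o; chars fo.
Extended square: 0.05288/0.00833333 → 6, 0.02280/0.00416667 → 5; chars 65.

DE54fo65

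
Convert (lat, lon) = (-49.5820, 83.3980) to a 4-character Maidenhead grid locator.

Shift to the Maidenhead origin (180°W, 90°S): lon 263.40, lat 40.42.
Field: 263.40/20 → 13 → N, 40.42/10 → 4 → E; chars NE.
Square: 3.40/2 → 1, 0.42/1 → 0; chars 10.

NE10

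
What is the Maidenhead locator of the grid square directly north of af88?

Latitude square 8; +1 → 9.
The longitude characters are unchanged.

AF89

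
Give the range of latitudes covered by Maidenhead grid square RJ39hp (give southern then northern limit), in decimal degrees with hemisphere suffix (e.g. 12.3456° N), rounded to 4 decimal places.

9.6250° N, 9.6667° N

Field R=17, J=9: +17·20° lon, +9·10° lat → SW at lon 160°, lat 0°.
Square 3, 9: +3·2° lon, +9·1° lat → SW at lon 166°, lat 9°.
Subsquare h=7, p=15: +7·0.0833333° lon, +15·0.0416667° lat → SW at lon 166.583°, lat 9.625°.
Cell spans 0.0833333° lon × 0.0416667° lat.
south 9.6250° N, north 9.6667° N.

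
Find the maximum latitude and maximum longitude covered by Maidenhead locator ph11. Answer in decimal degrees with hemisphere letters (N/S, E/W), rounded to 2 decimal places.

Field P=15, H=7: +15·20° lon, +7·10° lat → SW at lon 120°, lat -20°.
Square 1, 1: +1·2° lon, +1·1° lat → SW at lon 122°, lat -19°.
Cell spans 2° lon × 1° lat. NE corner is SW corner plus one full cell.
latitude 18.00° S, longitude 124.00° E.

18.00° S, 124.00° E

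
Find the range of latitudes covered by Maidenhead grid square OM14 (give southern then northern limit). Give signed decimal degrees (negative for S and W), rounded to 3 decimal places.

Field O=14, M=12: +14·20° lon, +12·10° lat → SW at lon 100°, lat 30°.
Square 1, 4: +1·2° lon, +4·1° lat → SW at lon 102°, lat 34°.
Cell spans 2° lon × 1° lat.
south 34.000, north 35.000.

34.000, 35.000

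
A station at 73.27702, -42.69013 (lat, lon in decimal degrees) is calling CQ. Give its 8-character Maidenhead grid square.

GQ83pg76

Offset from 180°W / 90°S: lon 137.30987°, lat 163.27702°.
Field: lon ⌊137.30987/20⌋ = 6 → G; lat ⌊163.27702/10⌋ = 16 → Q.
Square: lon ⌊17.30987/2⌋ = 8; lat ⌊3.27702/1⌋ = 3.
Subsquare: lon ⌊1.30987/0.0833333⌋ = 15 → p; lat ⌊0.27702/0.0416667⌋ = 6 → g.
Extended square: lon ⌊0.05987/0.00833333⌋ = 7; lat ⌊0.02702/0.00416667⌋ = 6.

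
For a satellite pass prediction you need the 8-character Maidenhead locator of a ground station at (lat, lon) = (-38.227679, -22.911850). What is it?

Add 180° to longitude and 90° to latitude: 157.08815, 51.77232.
Field: 157.08815/20 → 7 → H, 51.77232/10 → 5 → F; chars HF.
Square: 17.08815/2 → 8, 1.77232/1 → 1; chars 81.
Subsquare: 1.08815/0.0833333 → 13 → n, 0.77232/0.0416667 → 18 → s; chars ns.
Extended square: 0.00482/0.00833333 → 0, 0.02232/0.00416667 → 5; chars 05.

HF81ns05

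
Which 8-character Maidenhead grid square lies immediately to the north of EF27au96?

EF27au97

Latitude extended square 6; +1 → 7.
The longitude characters are unchanged.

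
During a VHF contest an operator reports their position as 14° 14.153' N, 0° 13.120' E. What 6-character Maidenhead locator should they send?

JK04cf

Shift to the Maidenhead origin (180°W, 90°S): lon 180.2187, lat 104.2359.
Field (20°×10°, letters A–R): lon ⌊180.2187/20⌋ = 9 → J; lat ⌊104.2359/10⌋ = 10 → K.
Square (2°×1°, digits 0–9): lon ⌊0.2187/2⌋ = 0; lat ⌊4.2359/1⌋ = 4.
Subsquare (5′×2.5′, letters a–x): lon ⌊0.2187/0.0833333⌋ = 2 → c; lat ⌊0.2359/0.0416667⌋ = 5 → f.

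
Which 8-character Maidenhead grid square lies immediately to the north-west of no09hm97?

Longitude extended square 9; −1 → 8.
Latitude extended square 7; +1 → 8.

NO09hm88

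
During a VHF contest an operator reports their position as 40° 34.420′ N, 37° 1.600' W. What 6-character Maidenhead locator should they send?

Offset from 180°W / 90°S: lon 142.9733°, lat 130.5737°.
Field (20°×10°, letters A–R): 142.9733/20 → 7 → H, 130.5737/10 → 13 → N; chars HN.
Square (2°×1°, digits 0–9): 2.9733/2 → 1, 0.5737/1 → 0; chars 10.
Subsquare (5′×2.5′, letters a–x): 0.9733/0.0833333 → 11 → l, 0.5737/0.0416667 → 13 → n; chars ln.

HN10ln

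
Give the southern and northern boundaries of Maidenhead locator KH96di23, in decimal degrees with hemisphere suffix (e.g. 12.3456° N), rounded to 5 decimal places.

Field K=10, H=7: +10·20° lon, +7·10° lat → SW at lon 20°, lat -20°.
Square 9, 6: +9·2° lon, +6·1° lat → SW at lon 38°, lat -14°.
Subsquare d=3, i=8: +3·0.0833333° lon, +8·0.0416667° lat → SW at lon 38.25°, lat -13.6667°.
Extended square 2, 3: +2·0.00833333° lon, +3·0.00416667° lat → SW at lon 38.2667°, lat -13.6542°.
Cell spans 0.00833333° lon × 0.00416667° lat.
south 13.65417° S, north 13.65000° S.

13.65417° S, 13.65000° S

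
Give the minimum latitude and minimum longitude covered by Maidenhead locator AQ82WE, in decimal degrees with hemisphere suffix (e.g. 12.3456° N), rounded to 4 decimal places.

72.1667° N, 162.1667° W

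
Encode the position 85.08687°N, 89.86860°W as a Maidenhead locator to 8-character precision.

Shift to the Maidenhead origin (180°W, 90°S): lon 90.13140, lat 175.08687.
Field: lon ⌊90.13140/20⌋ = 4 → E; lat ⌊175.08687/10⌋ = 17 → R.
Square: lon ⌊10.13140/2⌋ = 5; lat ⌊5.08687/1⌋ = 5.
Subsquare: lon ⌊0.13140/0.0833333⌋ = 1 → b; lat ⌊0.08687/0.0416667⌋ = 2 → c.
Extended square: lon ⌊0.04807/0.00833333⌋ = 5; lat ⌊0.00354/0.00416667⌋ = 0.

ER55bc50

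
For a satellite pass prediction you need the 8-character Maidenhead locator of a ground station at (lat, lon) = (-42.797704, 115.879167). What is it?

Offset from 180°W / 90°S: lon 295.87917°, lat 47.20230°.
Field: 295.87917/20 → 14 → O, 47.20230/10 → 4 → E; chars OE.
Square: 15.87917/2 → 7, 7.20230/1 → 7; chars 77.
Subsquare: 1.87917/0.0833333 → 22 → w, 0.20230/0.0416667 → 4 → e; chars we.
Extended square: 0.04583/0.00833333 → 5, 0.03563/0.00416667 → 8; chars 58.

OE77we58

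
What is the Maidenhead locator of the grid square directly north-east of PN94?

Longitude square 9; +1 → 10, wraps to 0, carry into field.
Longitude field P = 15; +1 → 16 = Q.
Latitude square 4; +1 → 5.

QN05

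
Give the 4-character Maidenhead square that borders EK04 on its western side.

DK94

Longitude square 0; −1 → -1, wraps to 9, carry into field.
Longitude field E = 4; −1 → 3 = D.
The latitude characters are unchanged.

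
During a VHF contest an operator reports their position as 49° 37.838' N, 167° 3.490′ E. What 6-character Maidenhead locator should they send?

Add 180° to longitude and 90° to latitude: 347.0582, 139.6306.
Field: lon ⌊347.0582/20⌋ = 17 → R; lat ⌊139.6306/10⌋ = 13 → N.
Square: lon ⌊7.0582/2⌋ = 3; lat ⌊9.6306/1⌋ = 9.
Subsquare: lon ⌊1.0582/0.0833333⌋ = 12 → m; lat ⌊0.6306/0.0416667⌋ = 15 → p.

RN39mp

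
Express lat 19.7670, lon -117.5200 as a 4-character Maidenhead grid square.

Shift to the Maidenhead origin (180°W, 90°S): lon 62.48, lat 109.77.
Field: lon ⌊62.48/20⌋ = 3 → D; lat ⌊109.77/10⌋ = 10 → K.
Square: lon ⌊2.48/2⌋ = 1; lat ⌊9.77/1⌋ = 9.

DK19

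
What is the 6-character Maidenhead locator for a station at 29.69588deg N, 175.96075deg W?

Shift to the Maidenhead origin (180°W, 90°S): lon 4.0393, lat 119.6959.
Field (20°×10°, letters A–R): 4.0393/20 → 0 → A, 119.6959/10 → 11 → L; chars AL.
Square (2°×1°, digits 0–9): 4.0393/2 → 2, 9.6959/1 → 9; chars 29.
Subsquare (5′×2.5′, letters a–x): 0.0393/0.0833333 → 0 → a, 0.6959/0.0416667 → 16 → q; chars aq.

AL29aq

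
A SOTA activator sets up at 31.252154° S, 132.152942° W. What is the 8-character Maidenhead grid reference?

CF38wr19

Add 180° to longitude and 90° to latitude: 47.84706, 58.74785.
Field: 47.84706/20 → 2 → C, 58.74785/10 → 5 → F; chars CF.
Square: 7.84706/2 → 3, 8.74785/1 → 8; chars 38.
Subsquare: 1.84706/0.0833333 → 22 → w, 0.74785/0.0416667 → 17 → r; chars wr.
Extended square: 0.01372/0.00833333 → 1, 0.03951/0.00416667 → 9; chars 19.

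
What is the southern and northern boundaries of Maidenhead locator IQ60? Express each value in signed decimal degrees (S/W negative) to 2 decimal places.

Field I=8, Q=16: +8·20° lon, +16·10° lat → SW at lon -20°, lat 70°.
Square 6, 0: +6·2° lon, +0·1° lat → SW at lon -8°, lat 70°.
Cell spans 2° lon × 1° lat.
south 70.00, north 71.00.

70.00, 71.00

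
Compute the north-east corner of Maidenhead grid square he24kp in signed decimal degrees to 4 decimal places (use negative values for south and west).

Field H=7, E=4: +7·20° lon, +4·10° lat → SW at lon -40°, lat -50°.
Square 2, 4: +2·2° lon, +4·1° lat → SW at lon -36°, lat -46°.
Subsquare k=10, p=15: +10·0.0833333° lon, +15·0.0416667° lat → SW at lon -35.1667°, lat -45.375°.
Cell spans 0.0833333° lon × 0.0416667° lat. NE corner is SW corner plus one full cell.
latitude -45.3333, longitude -35.0833.

-45.3333, -35.0833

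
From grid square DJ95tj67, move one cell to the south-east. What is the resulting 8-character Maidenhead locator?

Longitude extended square 6; +1 → 7.
Latitude extended square 7; −1 → 6.

DJ95tj76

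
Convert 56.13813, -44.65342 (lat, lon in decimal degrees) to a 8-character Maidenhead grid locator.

Offset from 180°W / 90°S: lon 135.34658°, lat 146.13813°.
Field: lon ⌊135.34658/20⌋ = 6 → G; lat ⌊146.13813/10⌋ = 14 → O.
Square: lon ⌊15.34658/2⌋ = 7; lat ⌊6.13813/1⌋ = 6.
Subsquare: lon ⌊1.34658/0.0833333⌋ = 16 → q; lat ⌊0.13813/0.0416667⌋ = 3 → d.
Extended square: lon ⌊0.01325/0.00833333⌋ = 1; lat ⌊0.01313/0.00416667⌋ = 3.

GO76qd13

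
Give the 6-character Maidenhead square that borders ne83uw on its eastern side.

NE83vw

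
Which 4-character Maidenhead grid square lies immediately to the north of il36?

IL37

Latitude square 6; +1 → 7.
The longitude characters are unchanged.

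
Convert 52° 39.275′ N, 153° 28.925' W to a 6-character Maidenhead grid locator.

Shift to the Maidenhead origin (180°W, 90°S): lon 26.5179, lat 142.6546.
Field: lon ⌊26.5179/20⌋ = 1 → B; lat ⌊142.6546/10⌋ = 14 → O.
Square: lon ⌊6.5179/2⌋ = 3; lat ⌊2.6546/1⌋ = 2.
Subsquare: lon ⌊0.5179/0.0833333⌋ = 6 → g; lat ⌊0.6546/0.0416667⌋ = 15 → p.

BO32gp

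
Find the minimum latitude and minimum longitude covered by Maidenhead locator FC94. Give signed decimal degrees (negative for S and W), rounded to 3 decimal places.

-66.000, -62.000

Field F=5, C=2: +5·20° lon, +2·10° lat → SW at lon -80°, lat -70°.
Square 9, 4: +9·2° lon, +4·1° lat → SW at lon -62°, lat -66°.
latitude -66.000, longitude -62.000.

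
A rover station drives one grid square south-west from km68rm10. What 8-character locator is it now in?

KM68rl09

Longitude extended square 1; −1 → 0.
Latitude extended square 0; −1 → -1, wraps to 9, carry into subsquare.
Latitude subsquare m = 12; −1 → 11 = l.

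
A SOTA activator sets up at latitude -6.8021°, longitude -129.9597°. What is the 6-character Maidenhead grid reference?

CI53ae

Add 180° to longitude and 90° to latitude: 50.0403, 83.1979.
Field (20°×10°, letters A–R): 50.0403/20 → 2 → C, 83.1979/10 → 8 → I; chars CI.
Square (2°×1°, digits 0–9): 10.0403/2 → 5, 3.1979/1 → 3; chars 53.
Subsquare (5′×2.5′, letters a–x): 0.0403/0.0833333 → 0 → a, 0.1979/0.0416667 → 4 → e; chars ae.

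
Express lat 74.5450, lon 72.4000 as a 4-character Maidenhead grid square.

MQ64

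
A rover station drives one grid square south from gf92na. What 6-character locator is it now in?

Latitude subsquare a = 0; −1 → -1, wraps to 23 = x, carry into square.
Latitude square 2; −1 → 1.
The longitude characters are unchanged.

GF91nx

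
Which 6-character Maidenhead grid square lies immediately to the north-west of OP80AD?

OP70xe

Longitude subsquare a = 0; −1 → -1, wraps to 23 = x, carry into square.
Longitude square 8; −1 → 7.
Latitude subsquare d = 3; +1 → 4 = e.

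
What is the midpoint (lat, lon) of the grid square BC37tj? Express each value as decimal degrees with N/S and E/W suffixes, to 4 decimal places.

Field B=1, C=2: +1·20° lon, +2·10° lat → SW at lon -160°, lat -70°.
Square 3, 7: +3·2° lon, +7·1° lat → SW at lon -154°, lat -63°.
Subsquare t=19, j=9: +19·0.0833333° lon, +9·0.0416667° lat → SW at lon -152.417°, lat -62.625°.
Cell spans 0.0833333° lon × 0.0416667° lat. Centre is SW corner plus half of each.
latitude 62.6042° S, longitude 152.3750° W.

62.6042° S, 152.3750° W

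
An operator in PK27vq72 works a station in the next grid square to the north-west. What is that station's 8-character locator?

PK27vq63

Longitude extended square 7; −1 → 6.
Latitude extended square 2; +1 → 3.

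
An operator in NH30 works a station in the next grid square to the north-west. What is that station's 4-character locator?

NH21

Longitude square 3; −1 → 2.
Latitude square 0; +1 → 1.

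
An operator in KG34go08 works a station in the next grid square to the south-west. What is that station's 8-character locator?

KG34fo97

Longitude extended square 0; −1 → -1, wraps to 9, carry into subsquare.
Longitude subsquare g = 6; −1 → 5 = f.
Latitude extended square 8; −1 → 7.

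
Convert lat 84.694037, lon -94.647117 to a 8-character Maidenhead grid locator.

ER24qq26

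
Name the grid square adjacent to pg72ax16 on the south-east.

Longitude extended square 1; +1 → 2.
Latitude extended square 6; −1 → 5.

PG72ax25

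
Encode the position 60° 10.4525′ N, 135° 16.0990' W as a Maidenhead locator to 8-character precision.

CP20ie71

Add 180° to longitude and 90° to latitude: 44.73168, 150.17421.
Field: 44.73168/20 → 2 → C, 150.17421/10 → 15 → P; chars CP.
Square: 4.73168/2 → 2, 0.17421/1 → 0; chars 20.
Subsquare: 0.73168/0.0833333 → 8 → i, 0.17421/0.0416667 → 4 → e; chars ie.
Extended square: 0.06502/0.00833333 → 7, 0.00754/0.00416667 → 1; chars 71.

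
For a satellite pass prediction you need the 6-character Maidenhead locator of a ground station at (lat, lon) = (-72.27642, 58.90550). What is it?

LB97kr

Add 180° to longitude and 90° to latitude: 238.9055, 17.7236.
Field (20°×10°, letters A–R): lon ⌊238.9055/20⌋ = 11 → L; lat ⌊17.7236/10⌋ = 1 → B.
Square (2°×1°, digits 0–9): lon ⌊18.9055/2⌋ = 9; lat ⌊7.7236/1⌋ = 7.
Subsquare (5′×2.5′, letters a–x): lon ⌊0.9055/0.0833333⌋ = 10 → k; lat ⌊0.7236/0.0416667⌋ = 17 → r.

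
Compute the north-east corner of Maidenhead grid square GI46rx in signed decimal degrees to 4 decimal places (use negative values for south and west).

-3.0000, -50.5000

Field G=6, I=8: +6·20° lon, +8·10° lat → SW at lon -60°, lat -10°.
Square 4, 6: +4·2° lon, +6·1° lat → SW at lon -52°, lat -4°.
Subsquare r=17, x=23: +17·0.0833333° lon, +23·0.0416667° lat → SW at lon -50.5833°, lat -3.04167°.
Cell spans 0.0833333° lon × 0.0416667° lat. NE corner is SW corner plus one full cell.
latitude -3.0000, longitude -50.5000.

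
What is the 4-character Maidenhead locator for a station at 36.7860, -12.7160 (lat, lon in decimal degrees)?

IM36

Offset from 180°W / 90°S: lon 167.28°, lat 126.79°.
Field: lon ⌊167.28/20⌋ = 8 → I; lat ⌊126.79/10⌋ = 12 → M.
Square: lon ⌊7.28/2⌋ = 3; lat ⌊6.79/1⌋ = 6.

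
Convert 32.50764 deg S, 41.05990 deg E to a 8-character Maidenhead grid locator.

LF07ml78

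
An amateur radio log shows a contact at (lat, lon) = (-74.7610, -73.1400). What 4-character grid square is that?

Shift to the Maidenhead origin (180°W, 90°S): lon 106.86, lat 15.24.
Field (20°×10°, letters A–R): 106.86/20 → 5 → F, 15.24/10 → 1 → B; chars FB.
Square (2°×1°, digits 0–9): 6.86/2 → 3, 5.24/1 → 5; chars 35.

FB35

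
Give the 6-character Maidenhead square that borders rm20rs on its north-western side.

RM20qt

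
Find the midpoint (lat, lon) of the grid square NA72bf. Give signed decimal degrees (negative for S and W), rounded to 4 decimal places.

-87.7708, 94.1250

Field N=13, A=0: +13·20° lon, +0·10° lat → SW at lon 80°, lat -90°.
Square 7, 2: +7·2° lon, +2·1° lat → SW at lon 94°, lat -88°.
Subsquare b=1, f=5: +1·0.0833333° lon, +5·0.0416667° lat → SW at lon 94.0833°, lat -87.7917°.
Cell spans 0.0833333° lon × 0.0416667° lat. Centre is SW corner plus half of each.
latitude -87.7708, longitude 94.1250.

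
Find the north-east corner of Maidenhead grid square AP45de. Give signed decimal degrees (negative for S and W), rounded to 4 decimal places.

Field A=0, P=15: +0·20° lon, +15·10° lat → SW at lon -180°, lat 60°.
Square 4, 5: +4·2° lon, +5·1° lat → SW at lon -172°, lat 65°.
Subsquare d=3, e=4: +3·0.0833333° lon, +4·0.0416667° lat → SW at lon -171.75°, lat 65.1667°.
Cell spans 0.0833333° lon × 0.0416667° lat. NE corner is SW corner plus one full cell.
latitude 65.2083, longitude -171.6667.

65.2083, -171.6667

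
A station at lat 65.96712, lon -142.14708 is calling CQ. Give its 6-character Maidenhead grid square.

BP85wx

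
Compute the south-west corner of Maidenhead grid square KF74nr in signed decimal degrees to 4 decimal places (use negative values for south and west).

-35.2917, 35.0833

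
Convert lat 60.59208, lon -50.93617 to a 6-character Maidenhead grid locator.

GP40mo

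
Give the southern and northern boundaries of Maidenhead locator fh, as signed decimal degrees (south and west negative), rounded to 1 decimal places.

-20.0, -10.0

Field F=5, H=7: +5·20° lon, +7·10° lat → SW at lon -80°, lat -20°.
Cell spans 20° lon × 10° lat.
south -20.0, north -10.0.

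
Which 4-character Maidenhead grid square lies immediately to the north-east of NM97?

Longitude square 9; +1 → 10, wraps to 0, carry into field.
Longitude field N = 13; +1 → 14 = O.
Latitude square 7; +1 → 8.

OM08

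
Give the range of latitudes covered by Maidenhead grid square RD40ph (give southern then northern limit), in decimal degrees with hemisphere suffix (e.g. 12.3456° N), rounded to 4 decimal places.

Field R=17, D=3: +17·20° lon, +3·10° lat → SW at lon 160°, lat -60°.
Square 4, 0: +4·2° lon, +0·1° lat → SW at lon 168°, lat -60°.
Subsquare p=15, h=7: +15·0.0833333° lon, +7·0.0416667° lat → SW at lon 169.25°, lat -59.7083°.
Cell spans 0.0833333° lon × 0.0416667° lat.
south 59.7083° S, north 59.6667° S.

59.7083° S, 59.6667° S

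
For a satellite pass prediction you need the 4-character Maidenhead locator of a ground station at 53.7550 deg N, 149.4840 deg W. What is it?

Offset from 180°W / 90°S: lon 30.52°, lat 143.75°.
Field: 30.52/20 → 1 → B, 143.75/10 → 14 → O; chars BO.
Square: 10.52/2 → 5, 3.75/1 → 3; chars 53.

BO53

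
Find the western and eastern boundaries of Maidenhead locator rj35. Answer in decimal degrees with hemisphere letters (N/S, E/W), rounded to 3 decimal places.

Field R=17, J=9: +17·20° lon, +9·10° lat → SW at lon 160°, lat 0°.
Square 3, 5: +3·2° lon, +5·1° lat → SW at lon 166°, lat 5°.
Cell spans 2° lon × 1° lat.
west 166.000° E, east 168.000° E.

166.000° E, 168.000° E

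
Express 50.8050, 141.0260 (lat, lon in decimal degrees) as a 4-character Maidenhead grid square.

Shift to the Maidenhead origin (180°W, 90°S): lon 321.03, lat 140.81.
Field: lon ⌊321.03/20⌋ = 16 → Q; lat ⌊140.81/10⌋ = 14 → O.
Square: lon ⌊1.03/2⌋ = 0; lat ⌊0.81/1⌋ = 0.

QO00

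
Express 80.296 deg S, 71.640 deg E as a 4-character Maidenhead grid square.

MA59

Offset from 180°W / 90°S: lon 251.64°, lat 9.70°.
Field: lon ⌊251.64/20⌋ = 12 → M; lat ⌊9.70/10⌋ = 0 → A.
Square: lon ⌊11.64/2⌋ = 5; lat ⌊9.70/1⌋ = 9.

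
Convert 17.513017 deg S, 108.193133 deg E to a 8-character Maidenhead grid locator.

OH42cl36

Offset from 180°W / 90°S: lon 288.19313°, lat 72.48698°.
Field: 288.19313/20 → 14 → O, 72.48698/10 → 7 → H; chars OH.
Square: 8.19313/2 → 4, 2.48698/1 → 2; chars 42.
Subsquare: 0.19313/0.0833333 → 2 → c, 0.48698/0.0416667 → 11 → l; chars cl.
Extended square: 0.02647/0.00833333 → 3, 0.02865/0.00416667 → 6; chars 36.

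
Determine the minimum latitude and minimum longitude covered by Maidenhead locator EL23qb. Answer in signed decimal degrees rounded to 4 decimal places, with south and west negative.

23.0417, -94.6667

Field E=4, L=11: +4·20° lon, +11·10° lat → SW at lon -100°, lat 20°.
Square 2, 3: +2·2° lon, +3·1° lat → SW at lon -96°, lat 23°.
Subsquare q=16, b=1: +16·0.0833333° lon, +1·0.0416667° lat → SW at lon -94.6667°, lat 23.0417°.
latitude 23.0417, longitude -94.6667.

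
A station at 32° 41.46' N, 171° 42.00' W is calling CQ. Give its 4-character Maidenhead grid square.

AM42

Offset from 180°W / 90°S: lon 8.30°, lat 122.69°.
Field: 8.30/20 → 0 → A, 122.69/10 → 12 → M; chars AM.
Square: 8.30/2 → 4, 2.69/1 → 2; chars 42.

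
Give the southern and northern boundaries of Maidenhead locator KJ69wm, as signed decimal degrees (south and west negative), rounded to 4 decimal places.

Field K=10, J=9: +10·20° lon, +9·10° lat → SW at lon 20°, lat 0°.
Square 6, 9: +6·2° lon, +9·1° lat → SW at lon 32°, lat 9°.
Subsquare w=22, m=12: +22·0.0833333° lon, +12·0.0416667° lat → SW at lon 33.8333°, lat 9.5°.
Cell spans 0.0833333° lon × 0.0416667° lat.
south 9.5000, north 9.5417.

9.5000, 9.5417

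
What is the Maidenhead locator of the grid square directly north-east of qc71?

QC82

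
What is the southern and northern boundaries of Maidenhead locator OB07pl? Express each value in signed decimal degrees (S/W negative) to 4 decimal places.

-72.5417, -72.5000

Field O=14, B=1: +14·20° lon, +1·10° lat → SW at lon 100°, lat -80°.
Square 0, 7: +0·2° lon, +7·1° lat → SW at lon 100°, lat -73°.
Subsquare p=15, l=11: +15·0.0833333° lon, +11·0.0416667° lat → SW at lon 101.25°, lat -72.5417°.
Cell spans 0.0833333° lon × 0.0416667° lat.
south -72.5417, north -72.5000.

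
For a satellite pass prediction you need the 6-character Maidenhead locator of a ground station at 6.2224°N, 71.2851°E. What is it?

MJ56pf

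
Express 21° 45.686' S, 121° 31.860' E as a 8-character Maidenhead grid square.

Add 180° to longitude and 90° to latitude: 301.53100, 68.23857.
Field: 301.53100/20 → 15 → P, 68.23857/10 → 6 → G; chars PG.
Square: 1.53100/2 → 0, 8.23857/1 → 8; chars 08.
Subsquare: 1.53100/0.0833333 → 18 → s, 0.23857/0.0416667 → 5 → f; chars sf.
Extended square: 0.03100/0.00833333 → 3, 0.03023/0.00416667 → 7; chars 37.

PG08sf37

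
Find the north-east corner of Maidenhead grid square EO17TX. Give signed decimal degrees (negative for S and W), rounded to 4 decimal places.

58.0000, -96.3333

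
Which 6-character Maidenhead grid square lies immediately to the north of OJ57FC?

Latitude subsquare c = 2; +1 → 3 = d.
The longitude characters are unchanged.

OJ57fd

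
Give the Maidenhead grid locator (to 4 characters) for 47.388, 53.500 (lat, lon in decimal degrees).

LN67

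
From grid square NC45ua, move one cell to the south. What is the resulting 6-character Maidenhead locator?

Latitude subsquare a = 0; −1 → -1, wraps to 23 = x, carry into square.
Latitude square 5; −1 → 4.
The longitude characters are unchanged.

NC44ux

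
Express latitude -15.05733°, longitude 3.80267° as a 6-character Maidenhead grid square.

JH14vw

Offset from 180°W / 90°S: lon 183.8027°, lat 74.9427°.
Field (20°×10°, letters A–R): lon ⌊183.8027/20⌋ = 9 → J; lat ⌊74.9427/10⌋ = 7 → H.
Square (2°×1°, digits 0–9): lon ⌊3.8027/2⌋ = 1; lat ⌊4.9427/1⌋ = 4.
Subsquare (5′×2.5′, letters a–x): lon ⌊1.8027/0.0833333⌋ = 21 → v; lat ⌊0.9427/0.0416667⌋ = 22 → w.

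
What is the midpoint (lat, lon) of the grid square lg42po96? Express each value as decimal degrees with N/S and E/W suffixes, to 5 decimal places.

Field L=11, G=6: +11·20° lon, +6·10° lat → SW at lon 40°, lat -30°.
Square 4, 2: +4·2° lon, +2·1° lat → SW at lon 48°, lat -28°.
Subsquare p=15, o=14: +15·0.0833333° lon, +14·0.0416667° lat → SW at lon 49.25°, lat -27.4167°.
Extended square 9, 6: +9·0.00833333° lon, +6·0.00416667° lat → SW at lon 49.325°, lat -27.3917°.
Cell spans 0.00833333° lon × 0.00416667° lat. Centre is SW corner plus half of each.
latitude 27.38958° S, longitude 49.32917° E.

27.38958° S, 49.32917° E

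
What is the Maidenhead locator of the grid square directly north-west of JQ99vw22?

JQ99vw13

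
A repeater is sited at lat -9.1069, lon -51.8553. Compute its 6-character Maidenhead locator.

GI40bv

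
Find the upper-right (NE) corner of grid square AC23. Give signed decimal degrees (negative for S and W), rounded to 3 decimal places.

Field A=0, C=2: +0·20° lon, +2·10° lat → SW at lon -180°, lat -70°.
Square 2, 3: +2·2° lon, +3·1° lat → SW at lon -176°, lat -67°.
Cell spans 2° lon × 1° lat. NE corner is SW corner plus one full cell.
latitude -66.000, longitude -174.000.

-66.000, -174.000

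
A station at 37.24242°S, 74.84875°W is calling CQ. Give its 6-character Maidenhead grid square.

Add 180° to longitude and 90° to latitude: 105.1513, 52.7576.
Field: lon ⌊105.1513/20⌋ = 5 → F; lat ⌊52.7576/10⌋ = 5 → F.
Square: lon ⌊5.1513/2⌋ = 2; lat ⌊2.7576/1⌋ = 2.
Subsquare: lon ⌊1.1513/0.0833333⌋ = 13 → n; lat ⌊0.7576/0.0416667⌋ = 18 → s.

FF22ns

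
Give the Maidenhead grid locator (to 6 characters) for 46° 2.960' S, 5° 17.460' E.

JE23pw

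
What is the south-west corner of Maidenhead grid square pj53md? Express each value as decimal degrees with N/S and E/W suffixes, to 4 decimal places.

3.1250° N, 131.0000° E

Field P=15, J=9: +15·20° lon, +9·10° lat → SW at lon 120°, lat 0°.
Square 5, 3: +5·2° lon, +3·1° lat → SW at lon 130°, lat 3°.
Subsquare m=12, d=3: +12·0.0833333° lon, +3·0.0416667° lat → SW at lon 131°, lat 3.125°.
latitude 3.1250° N, longitude 131.0000° E.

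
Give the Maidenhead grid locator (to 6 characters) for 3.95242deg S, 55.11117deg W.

GI26kb

Add 180° to longitude and 90° to latitude: 124.8888, 86.0476.
Field (20°×10°, letters A–R): lon ⌊124.8888/20⌋ = 6 → G; lat ⌊86.0476/10⌋ = 8 → I.
Square (2°×1°, digits 0–9): lon ⌊4.8888/2⌋ = 2; lat ⌊6.0476/1⌋ = 6.
Subsquare (5′×2.5′, letters a–x): lon ⌊0.8888/0.0833333⌋ = 10 → k; lat ⌊0.0476/0.0416667⌋ = 1 → b.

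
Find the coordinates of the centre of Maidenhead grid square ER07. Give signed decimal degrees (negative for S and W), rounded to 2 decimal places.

Field E=4, R=17: +4·20° lon, +17·10° lat → SW at lon -100°, lat 80°.
Square 0, 7: +0·2° lon, +7·1° lat → SW at lon -100°, lat 87°.
Cell spans 2° lon × 1° lat. Centre is SW corner plus half of each.
latitude 87.50, longitude -99.00.

87.50, -99.00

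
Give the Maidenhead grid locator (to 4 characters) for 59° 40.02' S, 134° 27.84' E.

PD70

Offset from 180°W / 90°S: lon 314.46°, lat 30.33°.
Field: 314.46/20 → 15 → P, 30.33/10 → 3 → D; chars PD.
Square: 14.46/2 → 7, 0.33/1 → 0; chars 70.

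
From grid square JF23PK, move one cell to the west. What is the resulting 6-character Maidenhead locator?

JF23ok

Longitude subsquare p = 15; −1 → 14 = o.
The latitude characters are unchanged.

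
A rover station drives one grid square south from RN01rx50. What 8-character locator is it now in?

RN01rw59

Latitude extended square 0; −1 → -1, wraps to 9, carry into subsquare.
Latitude subsquare x = 23; −1 → 22 = w.
The longitude characters are unchanged.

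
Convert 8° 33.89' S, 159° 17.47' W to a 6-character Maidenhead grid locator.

Add 180° to longitude and 90° to latitude: 20.7088, 81.4352.
Field (20°×10°, letters A–R): lon ⌊20.7088/20⌋ = 1 → B; lat ⌊81.4352/10⌋ = 8 → I.
Square (2°×1°, digits 0–9): lon ⌊0.7088/2⌋ = 0; lat ⌊1.4352/1⌋ = 1.
Subsquare (5′×2.5′, letters a–x): lon ⌊0.7088/0.0833333⌋ = 8 → i; lat ⌊0.4352/0.0416667⌋ = 10 → k.

BI01ik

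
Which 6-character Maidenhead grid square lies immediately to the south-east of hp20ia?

HO29jx

Longitude subsquare i = 8; +1 → 9 = j.
Latitude subsquare a = 0; −1 → -1, wraps to 23 = x, carry into square.
Latitude square 0; −1 → -1, wraps to 9, carry into field.
Latitude field P = 15; −1 → 14 = O.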